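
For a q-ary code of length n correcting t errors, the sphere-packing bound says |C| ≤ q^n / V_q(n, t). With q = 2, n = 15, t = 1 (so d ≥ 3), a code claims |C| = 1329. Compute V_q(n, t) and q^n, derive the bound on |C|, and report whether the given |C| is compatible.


V_q(n, t) = 16, q^n = 32768, Hamming bound = 2048, |C| = 1329 ≤ bound (satisfied).

Step 1: Compute V_q(n, t) = Σ_{j=0}^1 C(n, j) (q−1)^j.
  j = 0: C(15,0)·(1)^0 = 1·1 = 1.
  j = 1: C(15,1)·(1)^1 = 15·1 = 15.
  V_q(n, t) = 1 + 15 = 16.
Step 2: q^n = 2^15 = 32768.
Step 3: Hamming bound ⌊q^n / V_q(n,t)⌋ = ⌊32768/16⌋ = 2048.
Step 4: Compare |C| = 1329 to 2048: satisfied.
The claimed |C| lies below the Hamming bound.


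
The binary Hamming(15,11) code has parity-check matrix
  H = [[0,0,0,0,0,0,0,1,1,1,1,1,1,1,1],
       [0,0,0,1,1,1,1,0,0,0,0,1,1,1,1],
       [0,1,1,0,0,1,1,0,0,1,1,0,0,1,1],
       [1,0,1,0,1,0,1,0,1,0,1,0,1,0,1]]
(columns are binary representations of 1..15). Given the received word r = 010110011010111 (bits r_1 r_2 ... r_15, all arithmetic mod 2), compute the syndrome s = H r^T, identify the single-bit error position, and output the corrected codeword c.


s = (0, 1, 0, 1)^T, error position = 5, corrected codeword c = 010100011010111

Compute s = H r^T mod 2 one row at a time:
  s_1 = 1 + 1 + 0 + 1 + 0 + 1 + 1 + 1 = 6 ≡ 0 (mod 2).
  s_2 = 1 + 1 + 0 + 0 + 0 + 1 + 1 + 1 = 5 ≡ 1 (mod 2).
  s_3 = 1 + 0 + 0 + 0 + 0 + 1 + 1 + 1 = 4 ≡ 0 (mod 2).
  s_4 = 0 + 0 + 1 + 0 + 1 + 1 + 1 + 1 = 5 ≡ 1 (mod 2).
s = (0, 1, 0, 1)^T — this equals column 5 of H (binary 0101), so error is at position 5.
Correct: flip bit 5 of r = 010110011010111 to get c = 010100011010111.


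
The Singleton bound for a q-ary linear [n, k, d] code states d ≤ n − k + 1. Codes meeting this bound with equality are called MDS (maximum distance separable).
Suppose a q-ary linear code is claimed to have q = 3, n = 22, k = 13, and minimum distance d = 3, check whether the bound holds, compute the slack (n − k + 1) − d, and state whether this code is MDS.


Singleton RHS = n − k + 1 = 10, slack = 7, bound satisfied, not MDS.

Singleton bound: d ≤ n − k + 1.
Here n = 22, k = 13, so n − k + 1 = 10.
Given d = 3, check d ≤ 10: YES.
Slack = (n − k + 1) − d = 7.
The code is NOT MDS (slack = 7 > 0).
Description: the claimed parameters are [22, 13, 3]_3; such a code would be non-MDS.


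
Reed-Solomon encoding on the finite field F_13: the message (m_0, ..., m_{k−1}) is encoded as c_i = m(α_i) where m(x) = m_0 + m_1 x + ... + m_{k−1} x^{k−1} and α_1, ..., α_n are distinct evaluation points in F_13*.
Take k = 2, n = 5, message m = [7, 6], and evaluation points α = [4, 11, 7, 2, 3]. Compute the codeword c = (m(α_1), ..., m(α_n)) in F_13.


c = [5, 8, 10, 6, 12]

Message polynomial: m(x) = 7 + 6·x (mod 13).
For each evaluation point α_i, compute m(α_i) mod 13:
  α_1 = 4: Horner steps 6 → 5, so m(4) = 5.
  α_2 = 11: Horner steps 6 → 8, so m(11) = 8.
  α_3 = 7: Horner steps 6 → 10, so m(7) = 10.
  α_4 = 2: Horner steps 6 → 6, so m(2) = 6.
  α_5 = 3: Horner steps 6 → 12, so m(3) = 12.
Codeword c = [5, 8, 10, 6, 12] ∈ F_13^5.


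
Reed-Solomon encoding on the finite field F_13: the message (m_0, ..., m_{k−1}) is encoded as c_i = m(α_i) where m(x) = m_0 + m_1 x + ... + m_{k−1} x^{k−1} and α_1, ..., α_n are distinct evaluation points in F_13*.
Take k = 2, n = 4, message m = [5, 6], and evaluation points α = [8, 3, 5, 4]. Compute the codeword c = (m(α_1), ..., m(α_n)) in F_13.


c = [1, 10, 9, 3]

Message polynomial: m(x) = 5 + 6·x (mod 13).
For each evaluation point α_i, compute m(α_i) mod 13:
  α_1 = 8: Horner steps 6 → 1, so m(8) = 1.
  α_2 = 3: Horner steps 6 → 10, so m(3) = 10.
  α_3 = 5: Horner steps 6 → 9, so m(5) = 9.
  α_4 = 4: Horner steps 6 → 3, so m(4) = 3.
Codeword c = [1, 10, 9, 3] ∈ F_13^4.


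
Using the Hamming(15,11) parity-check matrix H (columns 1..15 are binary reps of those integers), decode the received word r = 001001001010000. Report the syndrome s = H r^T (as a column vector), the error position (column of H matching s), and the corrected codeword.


s = (0, 1, 1, 1)^T, error position = 7, corrected codeword c = 001001101010000

Compute s = H r^T mod 2 one row at a time:
  s_1 = 0 + 1 + 0 + 1 + 0 + 0 + 0 + 0 = 2 ≡ 0 (mod 2).
  s_2 = 0 + 0 + 1 + 0 + 0 + 0 + 0 + 0 = 1 ≡ 1 (mod 2).
  s_3 = 0 + 1 + 1 + 0 + 0 + 1 + 0 + 0 = 3 ≡ 1 (mod 2).
  s_4 = 0 + 1 + 0 + 0 + 1 + 1 + 0 + 0 = 3 ≡ 1 (mod 2).
s = (0, 1, 1, 1)^T — this equals column 7 of H (binary 0111), so error is at position 7.
Correct: flip bit 7 of r = 001001001010000 to get c = 001001101010000.


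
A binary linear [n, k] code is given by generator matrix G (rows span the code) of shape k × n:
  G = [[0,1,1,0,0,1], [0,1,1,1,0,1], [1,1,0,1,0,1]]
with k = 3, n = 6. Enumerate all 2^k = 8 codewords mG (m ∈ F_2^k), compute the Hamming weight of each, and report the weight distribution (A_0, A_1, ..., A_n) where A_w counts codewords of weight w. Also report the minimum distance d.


Weight distribution: A_0 = 1, A_1 = 1, A_2 = 1, A_3 = 3, A_4 = 2. Minimum distance d = 1.

Enumerate all 2^3 = 8 messages m ∈ F_2^3.
For each, compute codeword c = mG in F_2^6, then tally its weight.
  m = 000 → c = 000000, weight = 0.
  m = 100 → c = 011001, weight = 3.
  m = 010 → c = 011101, weight = 4.
  m = 110 → c = 000100, weight = 1.
  m = 001 → c = 110101, weight = 4.
  m = 101 → c = 101100, weight = 3.
  m = 011 → c = 101000, weight = 2.
  m = 111 → c = 110001, weight = 3.
Tally weights:
  weight 0: 1 codewords.
  weight 1: 1 codewords.
  weight 2: 1 codewords.
  weight 3: 3 codewords.
  weight 4: 2 codewords.
Minimum distance d = smallest w > 0 with A_w > 0 = 1.
Sanity: Σ A_w = 8 = 2^3 = 8 ✓.


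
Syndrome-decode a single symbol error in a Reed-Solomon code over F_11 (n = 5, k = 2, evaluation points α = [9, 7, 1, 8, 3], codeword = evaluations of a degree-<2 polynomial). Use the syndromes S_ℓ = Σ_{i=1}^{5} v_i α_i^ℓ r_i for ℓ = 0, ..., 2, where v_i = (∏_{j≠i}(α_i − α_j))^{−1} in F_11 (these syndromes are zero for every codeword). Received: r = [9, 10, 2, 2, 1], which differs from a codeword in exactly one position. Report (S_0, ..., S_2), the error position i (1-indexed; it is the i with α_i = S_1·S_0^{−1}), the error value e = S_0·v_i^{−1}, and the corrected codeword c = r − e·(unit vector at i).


S = (1, 8, 9), error at position 4, error magnitude e = 9, c = [9, 10, 2, 4, 1].

Step 1: column multipliers v_i = (∏_{j≠i}(α_i − α_j))^{−1} mod 11.
  i = 1 (α = 9): (9−7)(9−1)(9−8)(9−3) = 2·8·1·6 = 96 ≡ 8, so v_1 = 8^{−1} = 7 (mod 11).
  i = 2 (α = 7): (7−9)(7−1)(7−8)(7−3) = (−2)·6·(−1)·4 = 48 ≡ 4, so v_2 = 4^{−1} = 3 (mod 11).
  i = 3 (α = 1): (1−9)(1−7)(1−8)(1−3) = (−8)·(−6)·(−7)·(−2) = 672 ≡ 1, so v_3 = 1^{−1} = 1 (mod 11).
  i = 4 (α = 8): (8−9)(8−7)(8−1)(8−3) = (−1)·1·7·5 = −35 ≡ 9, so v_4 = 9^{−1} = 5 (mod 11).
  i = 5 (α = 3): (3−9)(3−7)(3−1)(3−8) = (−6)·(−4)·2·(−5) = −240 ≡ 2, so v_5 = 2^{−1} = 6 (mod 11).
  v = [7, 3, 1, 5, 6].
Step 2: syndromes of r = [9, 10, 2, 2, 1] (all sums mod 11).
  S_0 = Σ v_i r_i = 7·9 + 3·10 + 1·2 + 5·2 + 6·1 = 111 ≡ 1.
  S_1 = Σ v_i α_i r_i = 7·9·9 + 3·7·10 + 1·1·2 + 5·8·2 + 6·3·1 = 877 ≡ 8.
  α_i^2 mod 11 = [4, 5, 1, 9, 9].
  S_2 = Σ v_i α_i^2 r_i = 7·4·9 + 3·5·10 + 1·1·2 + 5·9·2 + 6·9·1 = 548 ≡ 9.
  S = (1, 8, 9) ≠ 0, so r is not a codeword (an error is present).
Step 3: locate the error. For a single error e at position i, S_ℓ = v_i·e·α_i^ℓ, so α_err = S_1/S_0.
  S_0^{−1} = 1^{−1} = 1 (mod 11), so α_err = 8·1 = 8 ≡ 8 = α_4. Error position i = 4.
  Consistency check: S_2/S_1 = 9·7 = 63 ≡ 8 = α_err ✓ (single-error assumption holds).
Step 4: error magnitude e = S_0/v_4 = S_0·∏_{j≠4}(α_4 − α_j) = 1·9 = 9 ≡ 9 (mod 11).
Step 5: correct position 4: c_4 = r_4 − e = 2 − 9 ≡ 4 (mod 11). Hence c = [9, 10, 2, 4, 1].
  Check: interpolating c through the α_i gives m(x) = 8 + 5·x (degree < 2) with m(α_i) = c_i for every i, so c is indeed a codeword.


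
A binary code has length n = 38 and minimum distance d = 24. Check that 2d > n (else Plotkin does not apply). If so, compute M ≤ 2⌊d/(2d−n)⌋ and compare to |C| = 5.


Plotkin bound M ≤ 4; given |C| = 5 > bound (violated).

Check applicability: 2d = 48, n = 38.
2d − n = 10 > 0, so Plotkin applies.
Compute d/(2d−n) = 24/10 ≈ 2.4000.
⌊d/(2d−n)⌋ = 2.
Plotkin bound: M ≤ 2·2 = 4.
Given |C| = 5, check: VIOLATED.
This |C| is above the Plotkin bound, so no binary code with n = 38, d = 24 and 5 codewords exists.


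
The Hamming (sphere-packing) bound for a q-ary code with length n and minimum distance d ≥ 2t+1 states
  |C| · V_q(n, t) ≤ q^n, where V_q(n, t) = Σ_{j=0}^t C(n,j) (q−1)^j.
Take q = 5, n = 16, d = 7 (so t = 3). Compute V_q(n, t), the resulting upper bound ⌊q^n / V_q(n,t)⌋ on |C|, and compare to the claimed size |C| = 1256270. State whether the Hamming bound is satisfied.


V_q(n, t) = 37825, q^n = 152587890625, Hamming bound = 4034048, |C| = 1256270 ≤ bound (satisfied).

Step 1: Compute V_q(n, t) = Σ_{j=0}^3 C(n, j) (q−1)^j.
  j = 0: C(16,0)·(4)^0 = 1·1 = 1.
  j = 1: C(16,1)·(4)^1 = 16·4 = 64.
  j = 2: C(16,2)·(4)^2 = 120·16 = 1920.
  j = 3: C(16,3)·(4)^3 = 560·64 = 35840.
  V_q(n, t) = 1 + 64 + 1920 + 35840 = 37825.
Step 2: q^n = 5^16 = 152587890625.
Step 3: Hamming bound ⌊q^n / V_q(n,t)⌋ = ⌊152587890625/37825⌋ = 4034048.
Step 4: Compare |C| = 1256270 to 4034048: satisfied.
The claimed |C| lies below the Hamming bound.


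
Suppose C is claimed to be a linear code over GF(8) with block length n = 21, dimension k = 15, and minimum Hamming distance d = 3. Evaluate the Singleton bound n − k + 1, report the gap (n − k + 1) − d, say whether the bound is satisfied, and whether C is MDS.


Singleton RHS = n − k + 1 = 7, slack = 4, bound satisfied, not MDS.

Singleton bound: d ≤ n − k + 1.
Here n = 21, k = 15, so n − k + 1 = 7.
Given d = 3, check d ≤ 7: YES.
Slack = (n − k + 1) − d = 4.
The code is NOT MDS (slack = 4 > 0).
Description: the claimed parameters are [21, 15, 3]_8; such a code would be non-MDS.


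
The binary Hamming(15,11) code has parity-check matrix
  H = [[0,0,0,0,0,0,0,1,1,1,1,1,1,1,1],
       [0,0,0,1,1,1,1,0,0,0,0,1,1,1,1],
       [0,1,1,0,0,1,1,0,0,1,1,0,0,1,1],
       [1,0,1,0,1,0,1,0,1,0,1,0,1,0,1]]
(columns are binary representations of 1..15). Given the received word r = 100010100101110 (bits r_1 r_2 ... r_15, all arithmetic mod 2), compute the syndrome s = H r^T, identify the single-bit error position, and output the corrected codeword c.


s = (0, 1, 1, 0)^T, error position = 6, corrected codeword c = 100011100101110

Compute s = H r^T mod 2 one row at a time:
  s_1 = 0 + 0 + 1 + 0 + 1 + 1 + 1 + 0 = 4 ≡ 0 (mod 2).
  s_2 = 0 + 1 + 0 + 1 + 1 + 1 + 1 + 0 = 5 ≡ 1 (mod 2).
  s_3 = 0 + 0 + 0 + 1 + 1 + 0 + 1 + 0 = 3 ≡ 1 (mod 2).
  s_4 = 1 + 0 + 1 + 1 + 0 + 0 + 1 + 0 = 4 ≡ 0 (mod 2).
s = (0, 1, 1, 0)^T — this equals column 6 of H (binary 0110), so error is at position 6.
Correct: flip bit 6 of r = 100010100101110 to get c = 100011100101110.


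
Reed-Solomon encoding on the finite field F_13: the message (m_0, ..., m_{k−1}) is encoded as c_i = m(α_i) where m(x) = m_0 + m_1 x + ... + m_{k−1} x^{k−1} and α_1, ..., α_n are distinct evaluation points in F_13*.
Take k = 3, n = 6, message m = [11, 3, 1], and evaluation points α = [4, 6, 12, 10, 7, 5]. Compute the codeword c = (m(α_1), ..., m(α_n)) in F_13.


c = [0, 0, 9, 11, 3, 12]

Message polynomial: m(x) = 11 + 3·x + 1·x^2 (mod 13).
For each evaluation point α_i, compute m(α_i) mod 13:
  α_1 = 4: Horner steps 1 → 7 → 0, so m(4) = 0.
  α_2 = 6: Horner steps 1 → 9 → 0, so m(6) = 0.
  α_3 = 12: Horner steps 1 → 2 → 9, so m(12) = 9.
  α_4 = 10: Horner steps 1 → 0 → 11, so m(10) = 11.
  α_5 = 7: Horner steps 1 → 10 → 3, so m(7) = 3.
  α_6 = 5: Horner steps 1 → 8 → 12, so m(5) = 12.
Codeword c = [0, 0, 9, 11, 3, 12] ∈ F_13^6.


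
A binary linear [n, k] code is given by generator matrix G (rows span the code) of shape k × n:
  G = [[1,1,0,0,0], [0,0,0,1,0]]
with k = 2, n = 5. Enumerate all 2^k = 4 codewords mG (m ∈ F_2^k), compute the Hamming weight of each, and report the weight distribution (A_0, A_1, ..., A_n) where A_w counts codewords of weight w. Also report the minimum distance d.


Weight distribution: A_0 = 1, A_1 = 1, A_2 = 1, A_3 = 1. Minimum distance d = 1.

Enumerate all 2^2 = 4 messages m ∈ F_2^2.
For each, compute codeword c = mG in F_2^5, then tally its weight.
  m = 00 → c = 00000, weight = 0.
  m = 10 → c = 11000, weight = 2.
  m = 01 → c = 00010, weight = 1.
  m = 11 → c = 11010, weight = 3.
Tally weights:
  weight 0: 1 codewords.
  weight 1: 1 codewords.
  weight 2: 1 codewords.
  weight 3: 1 codewords.
Minimum distance d = smallest w > 0 with A_w > 0 = 1.
Sanity: Σ A_w = 4 = 2^2 = 4 ✓.


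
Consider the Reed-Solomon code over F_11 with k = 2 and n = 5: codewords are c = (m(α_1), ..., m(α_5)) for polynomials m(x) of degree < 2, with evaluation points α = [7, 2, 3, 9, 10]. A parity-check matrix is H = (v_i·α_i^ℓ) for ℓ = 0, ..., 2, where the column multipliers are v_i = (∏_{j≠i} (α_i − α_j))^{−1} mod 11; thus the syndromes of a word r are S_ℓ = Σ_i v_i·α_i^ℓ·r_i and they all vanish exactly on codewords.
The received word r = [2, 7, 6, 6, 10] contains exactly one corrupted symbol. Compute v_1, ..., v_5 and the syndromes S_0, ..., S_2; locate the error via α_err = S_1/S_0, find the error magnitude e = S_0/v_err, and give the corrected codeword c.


S = (7, 8, 6), error at position 4, error magnitude e = 6, c = [2, 7, 6, 0, 10].

Step 1: column multipliers v_i = (∏_{j≠i}(α_i − α_j))^{−1} mod 11.
  i = 1 (α = 7): (7−2)(7−3)(7−9)(7−10) = 5·4·(−2)·(−3) = 120 ≡ 10, so v_1 = 10^{−1} = 10 (mod 11).
  i = 2 (α = 2): (2−7)(2−3)(2−9)(2−10) = (−5)·(−1)·(−7)·(−8) = 280 ≡ 5, so v_2 = 5^{−1} = 9 (mod 11).
  i = 3 (α = 3): (3−7)(3−2)(3−9)(3−10) = (−4)·1·(−6)·(−7) = −168 ≡ 8, so v_3 = 8^{−1} = 7 (mod 11).
  i = 4 (α = 9): (9−7)(9−2)(9−3)(9−10) = 2·7·6·(−1) = −84 ≡ 4, so v_4 = 4^{−1} = 3 (mod 11).
  i = 5 (α = 10): (10−7)(10−2)(10−3)(10−9) = 3·8·7·1 = 168 ≡ 3, so v_5 = 3^{−1} = 4 (mod 11).
  v = [10, 9, 7, 3, 4].
Step 2: syndromes of r = [2, 7, 6, 6, 10] (all sums mod 11).
  S_0 = Σ v_i r_i = 10·2 + 9·7 + 7·6 + 3·6 + 4·10 = 183 ≡ 7.
  S_1 = Σ v_i α_i r_i = 10·7·2 + 9·2·7 + 7·3·6 + 3·9·6 + 4·10·10 = 954 ≡ 8.
  α_i^2 mod 11 = [5, 4, 9, 4, 1].
  S_2 = Σ v_i α_i^2 r_i = 10·5·2 + 9·4·7 + 7·9·6 + 3·4·6 + 4·1·10 = 842 ≡ 6.
  S = (7, 8, 6) ≠ 0, so r is not a codeword (an error is present).
Step 3: locate the error. For a single error e at position i, S_ℓ = v_i·e·α_i^ℓ, so α_err = S_1/S_0.
  S_0^{−1} = 7^{−1} = 8 (mod 11), so α_err = 8·8 = 64 ≡ 9 = α_4. Error position i = 4.
  Consistency check: S_2/S_1 = 6·7 = 42 ≡ 9 = α_err ✓ (single-error assumption holds).
Step 4: error magnitude e = S_0/v_4 = S_0·∏_{j≠4}(α_4 − α_j) = 7·4 = 28 ≡ 6 (mod 11).
Step 5: correct position 4: c_4 = r_4 − e = 6 − 6 ≡ 0 (mod 11). Hence c = [2, 7, 6, 0, 10].
  Check: interpolating c through the α_i gives m(x) = 9 + 10·x (degree < 2) with m(α_i) = c_i for every i, so c is indeed a codeword.


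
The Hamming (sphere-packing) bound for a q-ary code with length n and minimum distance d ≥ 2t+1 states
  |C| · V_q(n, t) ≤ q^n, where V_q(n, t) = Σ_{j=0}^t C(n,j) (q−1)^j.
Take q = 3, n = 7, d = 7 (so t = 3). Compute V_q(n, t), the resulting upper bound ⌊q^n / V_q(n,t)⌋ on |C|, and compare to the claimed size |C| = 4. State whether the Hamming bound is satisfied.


V_q(n, t) = 379, q^n = 2187, Hamming bound = 5, |C| = 4 ≤ bound (satisfied).

Step 1: Compute V_q(n, t) = Σ_{j=0}^3 C(n, j) (q−1)^j.
  j = 0: C(7,0)·(2)^0 = 1·1 = 1.
  j = 1: C(7,1)·(2)^1 = 7·2 = 14.
  j = 2: C(7,2)·(2)^2 = 21·4 = 84.
  j = 3: C(7,3)·(2)^3 = 35·8 = 280.
  V_q(n, t) = 1 + 14 + 84 + 280 = 379.
Step 2: q^n = 3^7 = 2187.
Step 3: Hamming bound ⌊q^n / V_q(n,t)⌋ = ⌊2187/379⌋ = 5.
Step 4: Compare |C| = 4 to 5: satisfied.
The claimed |C| lies below the Hamming bound.


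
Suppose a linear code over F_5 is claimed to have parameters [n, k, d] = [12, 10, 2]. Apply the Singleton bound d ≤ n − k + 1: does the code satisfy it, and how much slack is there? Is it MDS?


Singleton RHS = n − k + 1 = 3, slack = 1, bound satisfied, not MDS.

Singleton bound: d ≤ n − k + 1.
Here n = 12, k = 10, so n − k + 1 = 3.
Given d = 2, check d ≤ 3: YES.
Slack = (n − k + 1) − d = 1.
The code is NOT MDS (slack = 1 > 0).
Description: the claimed parameters are [12, 10, 2]_5; such a code would be non-MDS.


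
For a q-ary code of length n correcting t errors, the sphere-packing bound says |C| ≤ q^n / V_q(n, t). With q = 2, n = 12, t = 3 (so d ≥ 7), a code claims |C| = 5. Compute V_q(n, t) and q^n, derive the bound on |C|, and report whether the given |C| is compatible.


V_q(n, t) = 299, q^n = 4096, Hamming bound = 13, |C| = 5 ≤ bound (satisfied).

Step 1: Compute V_q(n, t) = Σ_{j=0}^3 C(n, j) (q−1)^j.
  j = 0: C(12,0)·(1)^0 = 1·1 = 1.
  j = 1: C(12,1)·(1)^1 = 12·1 = 12.
  j = 2: C(12,2)·(1)^2 = 66·1 = 66.
  j = 3: C(12,3)·(1)^3 = 220·1 = 220.
  V_q(n, t) = 1 + 12 + 66 + 220 = 299.
Step 2: q^n = 2^12 = 4096.
Step 3: Hamming bound ⌊q^n / V_q(n,t)⌋ = ⌊4096/299⌋ = 13.
Step 4: Compare |C| = 5 to 13: satisfied.
The claimed |C| lies below the Hamming bound.


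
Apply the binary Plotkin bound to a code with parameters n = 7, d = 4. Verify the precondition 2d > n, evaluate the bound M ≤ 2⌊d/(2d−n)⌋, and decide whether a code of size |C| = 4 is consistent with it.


Plotkin bound M ≤ 8; given |C| = 4 ≤ bound (satisfied).

Check applicability: 2d = 8, n = 7.
2d − n = 1 > 0, so Plotkin applies.
Compute d/(2d−n) = 4/1 ≈ 4.0000.
⌊d/(2d−n)⌋ = 4.
Plotkin bound: M ≤ 2·4 = 8.
Given |C| = 4, check: satisfied.
This |C| is below the Plotkin bound.


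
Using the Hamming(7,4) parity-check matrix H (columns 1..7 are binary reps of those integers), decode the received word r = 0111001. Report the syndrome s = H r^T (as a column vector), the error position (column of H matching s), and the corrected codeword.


s = (0, 1, 0)^T, error position = 2, corrected codeword c = 0011001

Compute s = H r^T mod 2 one row at a time:
  s_1 = 1 + 0 + 0 + 1 = 2 ≡ 0 (mod 2).
  s_2 = 1 + 1 + 0 + 1 = 3 ≡ 1 (mod 2).
  s_3 = 0 + 1 + 0 + 1 = 2 ≡ 0 (mod 2).
s = (0, 1, 0)^T — this equals column 2 of H (binary 010), so error is at position 2.
Correct: flip bit 2 of r = 0111001 to get c = 0011001.


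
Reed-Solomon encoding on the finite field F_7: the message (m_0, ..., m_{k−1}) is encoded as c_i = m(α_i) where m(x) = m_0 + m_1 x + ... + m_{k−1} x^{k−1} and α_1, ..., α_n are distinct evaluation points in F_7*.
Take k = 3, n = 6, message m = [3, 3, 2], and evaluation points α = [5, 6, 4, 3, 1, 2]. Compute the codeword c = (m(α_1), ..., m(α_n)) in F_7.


c = [5, 2, 5, 2, 1, 3]

Message polynomial: m(x) = 3 + 3·x + 2·x^2 (mod 7).
For each evaluation point α_i, compute m(α_i) mod 7:
  α_1 = 5: Horner steps 2 → 6 → 5, so m(5) = 5.
  α_2 = 6: Horner steps 2 → 1 → 2, so m(6) = 2.
  α_3 = 4: Horner steps 2 → 4 → 5, so m(4) = 5.
  α_4 = 3: Horner steps 2 → 2 → 2, so m(3) = 2.
  α_5 = 1: Horner steps 2 → 5 → 1, so m(1) = 1.
  α_6 = 2: Horner steps 2 → 0 → 3, so m(2) = 3.
Codeword c = [5, 2, 5, 2, 1, 3] ∈ F_7^6.


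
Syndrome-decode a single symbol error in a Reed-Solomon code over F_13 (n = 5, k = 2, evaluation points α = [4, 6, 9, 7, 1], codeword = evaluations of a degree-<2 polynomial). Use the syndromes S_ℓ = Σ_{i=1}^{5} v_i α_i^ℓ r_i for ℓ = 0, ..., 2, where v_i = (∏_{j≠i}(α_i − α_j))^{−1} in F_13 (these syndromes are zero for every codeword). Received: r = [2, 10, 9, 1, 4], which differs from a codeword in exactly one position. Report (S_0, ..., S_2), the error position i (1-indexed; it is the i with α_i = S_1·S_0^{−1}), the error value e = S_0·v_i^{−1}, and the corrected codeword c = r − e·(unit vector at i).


S = (8, 8, 8), error at position 5, error magnitude e = 1, c = [2, 10, 9, 1, 3].

Step 1: column multipliers v_i = (∏_{j≠i}(α_i − α_j))^{−1} mod 13.
  i = 1 (α = 4): (4−6)(4−9)(4−7)(4−1) = (−2)·(−5)·(−3)·3 = −90 ≡ 1, so v_1 = 1^{−1} = 1 (mod 13).
  i = 2 (α = 6): (6−4)(6−9)(6−7)(6−1) = 2·(−3)·(−1)·5 = 30 ≡ 4, so v_2 = 4^{−1} = 10 (mod 13).
  i = 3 (α = 9): (9−4)(9−6)(9−7)(9−1) = 5·3·2·8 = 240 ≡ 6, so v_3 = 6^{−1} = 11 (mod 13).
  i = 4 (α = 7): (7−4)(7−6)(7−9)(7−1) = 3·1·(−2)·6 = −36 ≡ 3, so v_4 = 3^{−1} = 9 (mod 13).
  i = 5 (α = 1): (1−4)(1−6)(1−9)(1−7) = (−3)·(−5)·(−8)·(−6) = 720 ≡ 5, so v_5 = 5^{−1} = 8 (mod 13).
  v = [1, 10, 11, 9, 8].
Step 2: syndromes of r = [2, 10, 9, 1, 4] (all sums mod 13).
  S_0 = Σ v_i r_i = 1·2 + 10·10 + 11·9 + 9·1 + 8·4 = 242 ≡ 8.
  S_1 = Σ v_i α_i r_i = 1·4·2 + 10·6·10 + 11·9·9 + 9·7·1 + 8·1·4 = 1594 ≡ 8.
  α_i^2 mod 13 = [3, 10, 3, 10, 1].
  S_2 = Σ v_i α_i^2 r_i = 1·3·2 + 10·10·10 + 11·3·9 + 9·10·1 + 8·1·4 = 1425 ≡ 8.
  S = (8, 8, 8) ≠ 0, so r is not a codeword (an error is present).
Step 3: locate the error. For a single error e at position i, S_ℓ = v_i·e·α_i^ℓ, so α_err = S_1/S_0.
  S_0^{−1} = 8^{−1} = 5 (mod 13), so α_err = 8·5 = 40 ≡ 1 = α_5. Error position i = 5.
  Consistency check: S_2/S_1 = 8·5 = 40 ≡ 1 = α_err ✓ (single-error assumption holds).
Step 4: error magnitude e = S_0/v_5 = S_0·∏_{j≠5}(α_5 − α_j) = 8·5 = 40 ≡ 1 (mod 13).
Step 5: correct position 5: c_5 = r_5 − e = 4 − 1 ≡ 3 (mod 13). Hence c = [2, 10, 9, 1, 3].
  Check: interpolating c through the α_i gives m(x) = 12 + 4·x (degree < 2) with m(α_i) = c_i for every i, so c is indeed a codeword.


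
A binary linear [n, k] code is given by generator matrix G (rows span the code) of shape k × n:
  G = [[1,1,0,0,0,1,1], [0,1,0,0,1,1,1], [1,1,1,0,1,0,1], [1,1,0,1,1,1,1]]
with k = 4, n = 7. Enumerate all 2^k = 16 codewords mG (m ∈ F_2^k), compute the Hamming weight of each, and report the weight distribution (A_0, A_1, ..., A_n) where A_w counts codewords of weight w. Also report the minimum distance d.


Weight distribution: A_0 = 1, A_2 = 3, A_3 = 4, A_4 = 3, A_5 = 4, A_6 = 1. Minimum distance d = 2.

Enumerate all 2^4 = 16 messages m ∈ F_2^4.
For each, compute codeword c = mG in F_2^7, then tally its weight.
  m = 0000 → c = 0000000, weight = 0.
  m = 1000 → c = 1100011, weight = 4.
  m = 0100 → c = 0100111, weight = 4.
  m = 1100 → c = 1000100, weight = 2.
  m = 0010 → c = 1110101, weight = 5.
  m = 1010 → c = 0010110, weight = 3.
  m = 0110 → c = 1010010, weight = 3.
  m = 1110 → c = 0110001, weight = 3.
  m = 0001 → c = 1101111, weight = 6.
  m = 1001 → c = 0001100, weight = 2.
  m = 0101 → c = 1001000, weight = 2.
  m = 1101 → c = 0101011, weight = 4.
  m = 0011 → c = 0011010, weight = 3.
  m = 1011 → c = 1111001, weight = 5.
  m = 0111 → c = 0111101, weight = 5.
  m = 1111 → c = 1011110, weight = 5.
Tally weights:
  weight 0: 1 codewords.
  weight 2: 3 codewords.
  weight 3: 4 codewords.
  weight 4: 3 codewords.
  weight 5: 4 codewords.
  weight 6: 1 codewords.
Minimum distance d = smallest w > 0 with A_w > 0 = 2.
Sanity: Σ A_w = 16 = 2^4 = 16 ✓.


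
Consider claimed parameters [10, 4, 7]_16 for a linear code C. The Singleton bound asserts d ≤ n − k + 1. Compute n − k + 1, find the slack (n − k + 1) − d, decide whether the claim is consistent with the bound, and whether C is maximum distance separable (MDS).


Singleton RHS = n − k + 1 = 7, slack = 0, bound satisfied, MDS.

Singleton bound: d ≤ n − k + 1.
Here n = 10, k = 4, so n − k + 1 = 7.
Given d = 7, check d ≤ 7: YES.
Slack = (n − k + 1) − d = 0.
The code is MDS (slack = 0).
Description: the claimed parameters are [10, 4, 7]_16; such a code would be MDS (meets Singleton bound).


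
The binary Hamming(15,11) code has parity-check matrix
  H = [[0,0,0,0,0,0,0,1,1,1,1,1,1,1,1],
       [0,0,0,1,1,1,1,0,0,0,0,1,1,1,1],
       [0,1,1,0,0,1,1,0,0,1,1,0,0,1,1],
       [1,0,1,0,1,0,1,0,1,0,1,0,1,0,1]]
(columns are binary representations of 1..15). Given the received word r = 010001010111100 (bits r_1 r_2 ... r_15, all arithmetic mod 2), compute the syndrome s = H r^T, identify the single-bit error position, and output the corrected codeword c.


s = (1, 1, 0, 0)^T, error position = 12, corrected codeword c = 010001010110100

Compute s = H r^T mod 2 one row at a time:
  s_1 = 1 + 0 + 1 + 1 + 1 + 1 + 0 + 0 = 5 ≡ 1 (mod 2).
  s_2 = 0 + 0 + 1 + 0 + 1 + 1 + 0 + 0 = 3 ≡ 1 (mod 2).
  s_3 = 1 + 0 + 1 + 0 + 1 + 1 + 0 + 0 = 4 ≡ 0 (mod 2).
  s_4 = 0 + 0 + 0 + 0 + 0 + 1 + 1 + 0 = 2 ≡ 0 (mod 2).
s = (1, 1, 0, 0)^T — this equals column 12 of H (binary 1100), so error is at position 12.
Correct: flip bit 12 of r = 010001010111100 to get c = 010001010110100.


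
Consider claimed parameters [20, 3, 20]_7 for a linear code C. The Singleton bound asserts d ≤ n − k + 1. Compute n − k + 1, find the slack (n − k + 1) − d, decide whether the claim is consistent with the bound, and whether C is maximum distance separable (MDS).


Singleton RHS = n − k + 1 = 18, slack = -2, bound violated (no such code; not MDS).

Singleton bound: d ≤ n − k + 1.
Here n = 20, k = 3, so n − k + 1 = 18.
Given d = 20, check d ≤ 18: NO.
Slack = (n − k + 1) − d = -2.
The slack is negative: d = 20 exceeds n − k + 1 = 18 by 2, so the Singleton bound is violated and no linear [20, 3, 20]_7 code can exist. In particular it is not MDS (MDS requires d = n − k + 1 exactly).
Description: the claimed parameters are [20, 3, 20]_7; such a code would be impossible (violates the Singleton bound).


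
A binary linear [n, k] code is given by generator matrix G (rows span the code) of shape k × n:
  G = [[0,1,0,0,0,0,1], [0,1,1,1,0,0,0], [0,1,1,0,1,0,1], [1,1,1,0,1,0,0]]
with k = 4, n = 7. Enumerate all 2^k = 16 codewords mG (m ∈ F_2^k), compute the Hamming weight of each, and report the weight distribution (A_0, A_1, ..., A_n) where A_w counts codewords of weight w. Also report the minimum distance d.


Weight distribution: A_0 = 1, A_2 = 4, A_3 = 6, A_4 = 3, A_5 = 2. Minimum distance d = 2.

Enumerate all 2^4 = 16 messages m ∈ F_2^4.
For each, compute codeword c = mG in F_2^7, then tally its weight.
  m = 0000 → c = 0000000, weight = 0.
  m = 1000 → c = 0100001, weight = 2.
  m = 0100 → c = 0111000, weight = 3.
  m = 1100 → c = 0011001, weight = 3.
  m = 0010 → c = 0110101, weight = 4.
  m = 1010 → c = 0010100, weight = 2.
  m = 0110 → c = 0001101, weight = 3.
  m = 1110 → c = 0101100, weight = 3.
  m = 0001 → c = 1110100, weight = 4.
  m = 1001 → c = 1010101, weight = 4.
  m = 0101 → c = 1001100, weight = 3.
  m = 1101 → c = 1101101, weight = 5.
  m = 0011 → c = 1000001, weight = 2.
  m = 1011 → c = 1100000, weight = 2.
  m = 0111 → c = 1111001, weight = 5.
  m = 1111 → c = 1011000, weight = 3.
Tally weights:
  weight 0: 1 codewords.
  weight 2: 4 codewords.
  weight 3: 6 codewords.
  weight 4: 3 codewords.
  weight 5: 2 codewords.
Minimum distance d = smallest w > 0 with A_w > 0 = 2.
Sanity: Σ A_w = 16 = 2^4 = 16 ✓.


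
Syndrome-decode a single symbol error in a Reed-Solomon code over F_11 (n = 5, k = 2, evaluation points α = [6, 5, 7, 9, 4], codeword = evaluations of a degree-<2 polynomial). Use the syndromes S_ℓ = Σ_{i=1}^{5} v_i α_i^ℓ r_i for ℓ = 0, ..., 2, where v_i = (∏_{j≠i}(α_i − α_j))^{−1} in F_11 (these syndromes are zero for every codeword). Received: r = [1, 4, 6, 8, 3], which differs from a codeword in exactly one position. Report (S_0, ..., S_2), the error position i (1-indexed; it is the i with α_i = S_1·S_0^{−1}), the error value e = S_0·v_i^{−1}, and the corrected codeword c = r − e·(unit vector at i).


S = (3, 7, 9), error at position 1, error magnitude e = 7, c = [5, 4, 6, 8, 3].

Step 1: column multipliers v_i = (∏_{j≠i}(α_i − α_j))^{−1} mod 11.
  i = 1 (α = 6): (6−5)(6−7)(6−9)(6−4) = 1·(−1)·(−3)·2 = 6 ≡ 6, so v_1 = 6^{−1} = 2 (mod 11).
  i = 2 (α = 5): (5−6)(5−7)(5−9)(5−4) = (−1)·(−2)·(−4)·1 = −8 ≡ 3, so v_2 = 3^{−1} = 4 (mod 11).
  i = 3 (α = 7): (7−6)(7−5)(7−9)(7−4) = 1·2·(−2)·3 = −12 ≡ 10, so v_3 = 10^{−1} = 10 (mod 11).
  i = 4 (α = 9): (9−6)(9−5)(9−7)(9−4) = 3·4·2·5 = 120 ≡ 10, so v_4 = 10^{−1} = 10 (mod 11).
  i = 5 (α = 4): (4−6)(4−5)(4−7)(4−9) = (−2)·(−1)·(−3)·(−5) = 30 ≡ 8, so v_5 = 8^{−1} = 7 (mod 11).
  v = [2, 4, 10, 10, 7].
Step 2: syndromes of r = [1, 4, 6, 8, 3] (all sums mod 11).
  S_0 = Σ v_i r_i = 2·1 + 4·4 + 10·6 + 10·8 + 7·3 = 179 ≡ 3.
  S_1 = Σ v_i α_i r_i = 2·6·1 + 4·5·4 + 10·7·6 + 10·9·8 + 7·4·3 = 1316 ≡ 7.
  α_i^2 mod 11 = [3, 3, 5, 4, 5].
  S_2 = Σ v_i α_i^2 r_i = 2·3·1 + 4·3·4 + 10·5·6 + 10·4·8 + 7·5·3 = 779 ≡ 9.
  S = (3, 7, 9) ≠ 0, so r is not a codeword (an error is present).
Step 3: locate the error. For a single error e at position i, S_ℓ = v_i·e·α_i^ℓ, so α_err = S_1/S_0.
  S_0^{−1} = 3^{−1} = 4 (mod 11), so α_err = 7·4 = 28 ≡ 6 = α_1. Error position i = 1.
  Consistency check: S_2/S_1 = 9·8 = 72 ≡ 6 = α_err ✓ (single-error assumption holds).
Step 4: error magnitude e = S_0/v_1 = S_0·∏_{j≠1}(α_1 − α_j) = 3·6 = 18 ≡ 7 (mod 11).
Step 5: correct position 1: c_1 = r_1 − e = 1 − 7 ≡ 5 (mod 11). Hence c = [5, 4, 6, 8, 3].
  Check: interpolating c through the α_i gives m(x) = 10 + 1·x (degree < 2) with m(α_i) = c_i for every i, so c is indeed a codeword.


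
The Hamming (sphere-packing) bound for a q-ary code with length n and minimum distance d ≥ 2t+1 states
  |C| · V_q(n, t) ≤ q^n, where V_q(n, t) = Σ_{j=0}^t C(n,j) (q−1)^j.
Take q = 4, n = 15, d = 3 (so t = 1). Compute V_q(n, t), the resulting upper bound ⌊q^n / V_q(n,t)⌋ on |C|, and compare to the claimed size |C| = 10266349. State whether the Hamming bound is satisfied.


V_q(n, t) = 46, q^n = 1073741824, Hamming bound = 23342213, |C| = 10266349 ≤ bound (satisfied).

Step 1: Compute V_q(n, t) = Σ_{j=0}^1 C(n, j) (q−1)^j.
  j = 0: C(15,0)·(3)^0 = 1·1 = 1.
  j = 1: C(15,1)·(3)^1 = 15·3 = 45.
  V_q(n, t) = 1 + 45 = 46.
Step 2: q^n = 4^15 = 1073741824.
Step 3: Hamming bound ⌊q^n / V_q(n,t)⌋ = ⌊1073741824/46⌋ = 23342213.
Step 4: Compare |C| = 10266349 to 23342213: satisfied.
The claimed |C| lies below the Hamming bound.


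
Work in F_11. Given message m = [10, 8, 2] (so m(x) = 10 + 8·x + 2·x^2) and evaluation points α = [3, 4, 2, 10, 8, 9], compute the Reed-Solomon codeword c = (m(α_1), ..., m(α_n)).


c = [8, 8, 1, 4, 4, 2]

Message polynomial: m(x) = 10 + 8·x + 2·x^2 (mod 11).
For each evaluation point α_i, compute m(α_i) mod 11:
  α_1 = 3: Horner steps 2 → 3 → 8, so m(3) = 8.
  α_2 = 4: Horner steps 2 → 5 → 8, so m(4) = 8.
  α_3 = 2: Horner steps 2 → 1 → 1, so m(2) = 1.
  α_4 = 10: Horner steps 2 → 6 → 4, so m(10) = 4.
  α_5 = 8: Horner steps 2 → 2 → 4, so m(8) = 4.
  α_6 = 9: Horner steps 2 → 4 → 2, so m(9) = 2.
Codeword c = [8, 8, 1, 4, 4, 2] ∈ F_11^6.


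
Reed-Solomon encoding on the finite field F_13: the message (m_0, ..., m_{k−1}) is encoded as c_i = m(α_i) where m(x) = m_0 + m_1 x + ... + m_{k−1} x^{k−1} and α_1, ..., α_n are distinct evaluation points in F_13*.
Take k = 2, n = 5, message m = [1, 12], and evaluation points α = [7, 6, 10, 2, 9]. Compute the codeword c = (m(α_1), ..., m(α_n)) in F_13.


c = [7, 8, 4, 12, 5]

Message polynomial: m(x) = 1 + 12·x (mod 13).
For each evaluation point α_i, compute m(α_i) mod 13:
  α_1 = 7: Horner steps 12 → 7, so m(7) = 7.
  α_2 = 6: Horner steps 12 → 8, so m(6) = 8.
  α_3 = 10: Horner steps 12 → 4, so m(10) = 4.
  α_4 = 2: Horner steps 12 → 12, so m(2) = 12.
  α_5 = 9: Horner steps 12 → 5, so m(9) = 5.
Codeword c = [7, 8, 4, 12, 5] ∈ F_13^5.


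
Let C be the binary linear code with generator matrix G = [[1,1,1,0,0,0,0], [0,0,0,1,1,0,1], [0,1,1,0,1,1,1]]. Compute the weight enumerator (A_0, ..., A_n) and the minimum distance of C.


Weight distribution: A_0 = 1, A_3 = 3, A_4 = 2, A_5 = 1, A_6 = 1. Minimum distance d = 3.

Enumerate all 2^3 = 8 messages m ∈ F_2^3.
For each, compute codeword c = mG in F_2^7, then tally its weight.
  m = 000 → c = 0000000, weight = 0.
  m = 100 → c = 1110000, weight = 3.
  m = 010 → c = 0001101, weight = 3.
  m = 110 → c = 1111101, weight = 6.
  m = 001 → c = 0110111, weight = 5.
  m = 101 → c = 1000111, weight = 4.
  m = 011 → c = 0111010, weight = 4.
  m = 111 → c = 1001010, weight = 3.
Tally weights:
  weight 0: 1 codewords.
  weight 3: 3 codewords.
  weight 4: 2 codewords.
  weight 5: 1 codewords.
  weight 6: 1 codewords.
Minimum distance d = smallest w > 0 with A_w > 0 = 3.
Sanity: Σ A_w = 8 = 2^3 = 8 ✓.


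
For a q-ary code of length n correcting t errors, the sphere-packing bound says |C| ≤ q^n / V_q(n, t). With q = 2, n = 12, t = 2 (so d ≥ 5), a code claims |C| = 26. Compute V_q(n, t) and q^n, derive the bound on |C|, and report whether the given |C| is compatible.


V_q(n, t) = 79, q^n = 4096, Hamming bound = 51, |C| = 26 ≤ bound (satisfied).

Step 1: Compute V_q(n, t) = Σ_{j=0}^2 C(n, j) (q−1)^j.
  j = 0: C(12,0)·(1)^0 = 1·1 = 1.
  j = 1: C(12,1)·(1)^1 = 12·1 = 12.
  j = 2: C(12,2)·(1)^2 = 66·1 = 66.
  V_q(n, t) = 1 + 12 + 66 = 79.
Step 2: q^n = 2^12 = 4096.
Step 3: Hamming bound ⌊q^n / V_q(n,t)⌋ = ⌊4096/79⌋ = 51.
Step 4: Compare |C| = 26 to 51: satisfied.
The claimed |C| lies below the Hamming bound.


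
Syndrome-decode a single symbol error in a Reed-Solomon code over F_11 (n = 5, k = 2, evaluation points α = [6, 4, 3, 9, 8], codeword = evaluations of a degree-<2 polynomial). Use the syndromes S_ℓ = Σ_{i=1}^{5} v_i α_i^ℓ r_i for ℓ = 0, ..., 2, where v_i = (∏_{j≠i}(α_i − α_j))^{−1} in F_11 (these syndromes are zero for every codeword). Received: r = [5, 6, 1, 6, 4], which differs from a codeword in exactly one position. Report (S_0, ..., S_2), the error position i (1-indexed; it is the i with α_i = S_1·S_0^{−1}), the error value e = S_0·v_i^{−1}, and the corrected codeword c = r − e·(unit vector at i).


S = (4, 3, 5), error at position 4, error magnitude e = 8, c = [5, 6, 1, 9, 4].

Step 1: column multipliers v_i = (∏_{j≠i}(α_i − α_j))^{−1} mod 11.
  i = 1 (α = 6): (6−4)(6−3)(6−9)(6−8) = 2·3·(−3)·(−2) = 36 ≡ 3, so v_1 = 3^{−1} = 4 (mod 11).
  i = 2 (α = 4): (4−6)(4−3)(4−9)(4−8) = (−2)·1·(−5)·(−4) = −40 ≡ 4, so v_2 = 4^{−1} = 3 (mod 11).
  i = 3 (α = 3): (3−6)(3−4)(3−9)(3−8) = (−3)·(−1)·(−6)·(−5) = 90 ≡ 2, so v_3 = 2^{−1} = 6 (mod 11).
  i = 4 (α = 9): (9−6)(9−4)(9−3)(9−8) = 3·5·6·1 = 90 ≡ 2, so v_4 = 2^{−1} = 6 (mod 11).
  i = 5 (α = 8): (8−6)(8−4)(8−3)(8−9) = 2·4·5·(−1) = −40 ≡ 4, so v_5 = 4^{−1} = 3 (mod 11).
  v = [4, 3, 6, 6, 3].
Step 2: syndromes of r = [5, 6, 1, 6, 4] (all sums mod 11).
  S_0 = Σ v_i r_i = 4·5 + 3·6 + 6·1 + 6·6 + 3·4 = 92 ≡ 4.
  S_1 = Σ v_i α_i r_i = 4·6·5 + 3·4·6 + 6·3·1 + 6·9·6 + 3·8·4 = 630 ≡ 3.
  α_i^2 mod 11 = [3, 5, 9, 4, 9].
  S_2 = Σ v_i α_i^2 r_i = 4·3·5 + 3·5·6 + 6·9·1 + 6·4·6 + 3·9·4 = 456 ≡ 5.
  S = (4, 3, 5) ≠ 0, so r is not a codeword (an error is present).
Step 3: locate the error. For a single error e at position i, S_ℓ = v_i·e·α_i^ℓ, so α_err = S_1/S_0.
  S_0^{−1} = 4^{−1} = 3 (mod 11), so α_err = 3·3 = 9 ≡ 9 = α_4. Error position i = 4.
  Consistency check: S_2/S_1 = 5·4 = 20 ≡ 9 = α_err ✓ (single-error assumption holds).
Step 4: error magnitude e = S_0/v_4 = S_0·∏_{j≠4}(α_4 − α_j) = 4·2 = 8 ≡ 8 (mod 11).
Step 5: correct position 4: c_4 = r_4 − e = 6 − 8 ≡ 9 (mod 11). Hence c = [5, 6, 1, 9, 4].
  Check: interpolating c through the α_i gives m(x) = 8 + 5·x (degree < 2) with m(α_i) = c_i for every i, so c is indeed a codeword.


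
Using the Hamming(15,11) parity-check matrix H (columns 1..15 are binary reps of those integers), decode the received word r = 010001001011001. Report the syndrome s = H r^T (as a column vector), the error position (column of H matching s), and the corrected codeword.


s = (0, 1, 0, 1)^T, error position = 5, corrected codeword c = 010011001011001

Compute s = H r^T mod 2 one row at a time:
  s_1 = 0 + 1 + 0 + 1 + 1 + 0 + 0 + 1 = 4 ≡ 0 (mod 2).
  s_2 = 0 + 0 + 1 + 0 + 1 + 0 + 0 + 1 = 3 ≡ 1 (mod 2).
  s_3 = 1 + 0 + 1 + 0 + 0 + 1 + 0 + 1 = 4 ≡ 0 (mod 2).
  s_4 = 0 + 0 + 0 + 0 + 1 + 1 + 0 + 1 = 3 ≡ 1 (mod 2).
s = (0, 1, 0, 1)^T — this equals column 5 of H (binary 0101), so error is at position 5.
Correct: flip bit 5 of r = 010001001011001 to get c = 010011001011001.


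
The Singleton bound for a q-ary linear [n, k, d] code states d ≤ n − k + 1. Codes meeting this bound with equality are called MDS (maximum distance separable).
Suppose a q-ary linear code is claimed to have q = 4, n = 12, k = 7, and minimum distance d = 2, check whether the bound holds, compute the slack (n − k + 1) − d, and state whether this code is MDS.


Singleton RHS = n − k + 1 = 6, slack = 4, bound satisfied, not MDS.

Singleton bound: d ≤ n − k + 1.
Here n = 12, k = 7, so n − k + 1 = 6.
Given d = 2, check d ≤ 6: YES.
Slack = (n − k + 1) − d = 4.
The code is NOT MDS (slack = 4 > 0).
Description: the claimed parameters are [12, 7, 2]_4; such a code would be non-MDS.


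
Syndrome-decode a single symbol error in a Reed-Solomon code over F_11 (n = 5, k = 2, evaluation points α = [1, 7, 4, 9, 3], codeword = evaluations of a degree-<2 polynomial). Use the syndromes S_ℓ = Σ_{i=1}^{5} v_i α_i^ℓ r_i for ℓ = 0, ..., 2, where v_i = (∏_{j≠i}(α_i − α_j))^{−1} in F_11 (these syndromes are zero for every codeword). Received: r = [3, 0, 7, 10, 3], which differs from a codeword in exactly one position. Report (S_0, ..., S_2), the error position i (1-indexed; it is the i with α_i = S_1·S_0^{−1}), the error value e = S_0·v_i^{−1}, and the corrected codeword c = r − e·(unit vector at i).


S = (8, 2, 6), error at position 5, error magnitude e = 1, c = [3, 0, 7, 10, 2].

Step 1: column multipliers v_i = (∏_{j≠i}(α_i − α_j))^{−1} mod 11.
  i = 1 (α = 1): (1−7)(1−4)(1−9)(1−3) = (−6)·(−3)·(−8)·(−2) = 288 ≡ 2, so v_1 = 2^{−1} = 6 (mod 11).
  i = 2 (α = 7): (7−1)(7−4)(7−9)(7−3) = 6·3·(−2)·4 = −144 ≡ 10, so v_2 = 10^{−1} = 10 (mod 11).
  i = 3 (α = 4): (4−1)(4−7)(4−9)(4−3) = 3·(−3)·(−5)·1 = 45 ≡ 1, so v_3 = 1^{−1} = 1 (mod 11).
  i = 4 (α = 9): (9−1)(9−7)(9−4)(9−3) = 8·2·5·6 = 480 ≡ 7, so v_4 = 7^{−1} = 8 (mod 11).
  i = 5 (α = 3): (3−1)(3−7)(3−4)(3−9) = 2·(−4)·(−1)·(−6) = −48 ≡ 7, so v_5 = 7^{−1} = 8 (mod 11).
  v = [6, 10, 1, 8, 8].
Step 2: syndromes of r = [3, 0, 7, 10, 3] (all sums mod 11).
  S_0 = Σ v_i r_i = 6·3 + 10·0 + 1·7 + 8·10 + 8·3 = 129 ≡ 8.
  S_1 = Σ v_i α_i r_i = 6·1·3 + 10·7·0 + 1·4·7 + 8·9·10 + 8·3·3 = 838 ≡ 2.
  α_i^2 mod 11 = [1, 5, 5, 4, 9].
  S_2 = Σ v_i α_i^2 r_i = 6·1·3 + 10·5·0 + 1·5·7 + 8·4·10 + 8·9·3 = 589 ≡ 6.
  S = (8, 2, 6) ≠ 0, so r is not a codeword (an error is present).
Step 3: locate the error. For a single error e at position i, S_ℓ = v_i·e·α_i^ℓ, so α_err = S_1/S_0.
  S_0^{−1} = 8^{−1} = 7 (mod 11), so α_err = 2·7 = 14 ≡ 3 = α_5. Error position i = 5.
  Consistency check: S_2/S_1 = 6·6 = 36 ≡ 3 = α_err ✓ (single-error assumption holds).
Step 4: error magnitude e = S_0/v_5 = S_0·∏_{j≠5}(α_5 − α_j) = 8·7 = 56 ≡ 1 (mod 11).
Step 5: correct position 5: c_5 = r_5 − e = 3 − 1 ≡ 2 (mod 11). Hence c = [3, 0, 7, 10, 2].
  Check: interpolating c through the α_i gives m(x) = 9 + 5·x (degree < 2) with m(α_i) = c_i for every i, so c is indeed a codeword.
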